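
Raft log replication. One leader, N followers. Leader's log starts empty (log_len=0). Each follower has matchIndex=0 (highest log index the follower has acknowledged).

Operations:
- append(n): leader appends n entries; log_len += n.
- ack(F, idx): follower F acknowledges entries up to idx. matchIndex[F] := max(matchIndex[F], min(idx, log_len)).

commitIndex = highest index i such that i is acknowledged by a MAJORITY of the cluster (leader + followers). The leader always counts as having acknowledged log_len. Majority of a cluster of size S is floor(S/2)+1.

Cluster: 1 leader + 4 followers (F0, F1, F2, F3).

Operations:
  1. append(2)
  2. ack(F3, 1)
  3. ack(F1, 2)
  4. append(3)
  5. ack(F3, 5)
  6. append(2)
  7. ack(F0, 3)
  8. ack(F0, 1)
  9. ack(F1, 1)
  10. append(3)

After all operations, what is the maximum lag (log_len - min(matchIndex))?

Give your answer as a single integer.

Op 1: append 2 -> log_len=2
Op 2: F3 acks idx 1 -> match: F0=0 F1=0 F2=0 F3=1; commitIndex=0
Op 3: F1 acks idx 2 -> match: F0=0 F1=2 F2=0 F3=1; commitIndex=1
Op 4: append 3 -> log_len=5
Op 5: F3 acks idx 5 -> match: F0=0 F1=2 F2=0 F3=5; commitIndex=2
Op 6: append 2 -> log_len=7
Op 7: F0 acks idx 3 -> match: F0=3 F1=2 F2=0 F3=5; commitIndex=3
Op 8: F0 acks idx 1 -> match: F0=3 F1=2 F2=0 F3=5; commitIndex=3
Op 9: F1 acks idx 1 -> match: F0=3 F1=2 F2=0 F3=5; commitIndex=3
Op 10: append 3 -> log_len=10

Answer: 10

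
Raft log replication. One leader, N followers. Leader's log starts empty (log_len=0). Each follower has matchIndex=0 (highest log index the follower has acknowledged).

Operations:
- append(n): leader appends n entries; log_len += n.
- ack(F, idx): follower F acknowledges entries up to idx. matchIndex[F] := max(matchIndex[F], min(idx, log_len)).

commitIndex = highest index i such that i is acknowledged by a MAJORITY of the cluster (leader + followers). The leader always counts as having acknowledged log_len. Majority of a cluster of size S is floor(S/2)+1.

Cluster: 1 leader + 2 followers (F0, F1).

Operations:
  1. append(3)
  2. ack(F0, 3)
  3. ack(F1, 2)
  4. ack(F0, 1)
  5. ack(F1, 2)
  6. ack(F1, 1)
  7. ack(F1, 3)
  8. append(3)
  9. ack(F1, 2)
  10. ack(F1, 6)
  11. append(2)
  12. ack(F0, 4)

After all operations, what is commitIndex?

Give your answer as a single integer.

Answer: 6

Derivation:
Op 1: append 3 -> log_len=3
Op 2: F0 acks idx 3 -> match: F0=3 F1=0; commitIndex=3
Op 3: F1 acks idx 2 -> match: F0=3 F1=2; commitIndex=3
Op 4: F0 acks idx 1 -> match: F0=3 F1=2; commitIndex=3
Op 5: F1 acks idx 2 -> match: F0=3 F1=2; commitIndex=3
Op 6: F1 acks idx 1 -> match: F0=3 F1=2; commitIndex=3
Op 7: F1 acks idx 3 -> match: F0=3 F1=3; commitIndex=3
Op 8: append 3 -> log_len=6
Op 9: F1 acks idx 2 -> match: F0=3 F1=3; commitIndex=3
Op 10: F1 acks idx 6 -> match: F0=3 F1=6; commitIndex=6
Op 11: append 2 -> log_len=8
Op 12: F0 acks idx 4 -> match: F0=4 F1=6; commitIndex=6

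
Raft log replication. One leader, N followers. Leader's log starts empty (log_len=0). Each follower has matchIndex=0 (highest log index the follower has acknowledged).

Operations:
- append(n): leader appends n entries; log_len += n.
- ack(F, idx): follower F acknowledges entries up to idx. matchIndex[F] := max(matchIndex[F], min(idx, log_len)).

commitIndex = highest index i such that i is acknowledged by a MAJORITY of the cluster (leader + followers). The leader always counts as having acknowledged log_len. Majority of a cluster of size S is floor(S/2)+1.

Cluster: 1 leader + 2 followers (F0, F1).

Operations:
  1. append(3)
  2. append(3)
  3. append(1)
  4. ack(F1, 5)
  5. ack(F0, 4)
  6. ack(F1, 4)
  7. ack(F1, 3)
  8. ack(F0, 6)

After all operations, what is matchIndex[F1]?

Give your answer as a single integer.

Op 1: append 3 -> log_len=3
Op 2: append 3 -> log_len=6
Op 3: append 1 -> log_len=7
Op 4: F1 acks idx 5 -> match: F0=0 F1=5; commitIndex=5
Op 5: F0 acks idx 4 -> match: F0=4 F1=5; commitIndex=5
Op 6: F1 acks idx 4 -> match: F0=4 F1=5; commitIndex=5
Op 7: F1 acks idx 3 -> match: F0=4 F1=5; commitIndex=5
Op 8: F0 acks idx 6 -> match: F0=6 F1=5; commitIndex=6

Answer: 5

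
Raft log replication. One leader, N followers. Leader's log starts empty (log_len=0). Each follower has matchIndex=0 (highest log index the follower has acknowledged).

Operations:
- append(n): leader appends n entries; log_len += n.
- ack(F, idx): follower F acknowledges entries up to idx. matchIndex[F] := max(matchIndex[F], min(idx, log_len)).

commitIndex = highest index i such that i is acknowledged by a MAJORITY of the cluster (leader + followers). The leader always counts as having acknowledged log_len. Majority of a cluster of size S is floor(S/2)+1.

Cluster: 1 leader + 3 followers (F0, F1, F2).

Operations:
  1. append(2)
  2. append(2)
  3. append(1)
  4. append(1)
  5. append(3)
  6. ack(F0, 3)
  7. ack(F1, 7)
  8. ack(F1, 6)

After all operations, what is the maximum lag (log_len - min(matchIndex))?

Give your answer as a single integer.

Answer: 9

Derivation:
Op 1: append 2 -> log_len=2
Op 2: append 2 -> log_len=4
Op 3: append 1 -> log_len=5
Op 4: append 1 -> log_len=6
Op 5: append 3 -> log_len=9
Op 6: F0 acks idx 3 -> match: F0=3 F1=0 F2=0; commitIndex=0
Op 7: F1 acks idx 7 -> match: F0=3 F1=7 F2=0; commitIndex=3
Op 8: F1 acks idx 6 -> match: F0=3 F1=7 F2=0; commitIndex=3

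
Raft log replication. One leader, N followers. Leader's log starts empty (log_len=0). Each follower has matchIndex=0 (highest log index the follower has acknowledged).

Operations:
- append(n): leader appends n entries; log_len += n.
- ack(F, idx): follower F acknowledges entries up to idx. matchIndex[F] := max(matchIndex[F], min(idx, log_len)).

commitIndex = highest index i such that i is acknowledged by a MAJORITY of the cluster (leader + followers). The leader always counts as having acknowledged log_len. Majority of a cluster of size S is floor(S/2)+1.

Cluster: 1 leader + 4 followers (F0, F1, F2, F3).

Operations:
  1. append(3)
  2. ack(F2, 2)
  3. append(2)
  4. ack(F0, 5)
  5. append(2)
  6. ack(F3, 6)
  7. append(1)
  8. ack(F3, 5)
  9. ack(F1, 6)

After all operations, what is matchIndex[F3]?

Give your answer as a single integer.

Op 1: append 3 -> log_len=3
Op 2: F2 acks idx 2 -> match: F0=0 F1=0 F2=2 F3=0; commitIndex=0
Op 3: append 2 -> log_len=5
Op 4: F0 acks idx 5 -> match: F0=5 F1=0 F2=2 F3=0; commitIndex=2
Op 5: append 2 -> log_len=7
Op 6: F3 acks idx 6 -> match: F0=5 F1=0 F2=2 F3=6; commitIndex=5
Op 7: append 1 -> log_len=8
Op 8: F3 acks idx 5 -> match: F0=5 F1=0 F2=2 F3=6; commitIndex=5
Op 9: F1 acks idx 6 -> match: F0=5 F1=6 F2=2 F3=6; commitIndex=6

Answer: 6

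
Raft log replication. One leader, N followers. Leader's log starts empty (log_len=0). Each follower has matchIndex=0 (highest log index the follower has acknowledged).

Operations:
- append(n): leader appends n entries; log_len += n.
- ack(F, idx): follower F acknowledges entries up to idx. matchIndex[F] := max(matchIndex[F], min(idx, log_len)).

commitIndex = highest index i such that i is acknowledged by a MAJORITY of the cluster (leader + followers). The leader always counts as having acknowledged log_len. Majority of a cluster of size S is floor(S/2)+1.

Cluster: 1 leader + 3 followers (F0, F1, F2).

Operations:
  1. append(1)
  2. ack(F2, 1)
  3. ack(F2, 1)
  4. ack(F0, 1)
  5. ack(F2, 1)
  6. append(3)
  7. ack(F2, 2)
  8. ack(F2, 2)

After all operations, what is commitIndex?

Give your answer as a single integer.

Op 1: append 1 -> log_len=1
Op 2: F2 acks idx 1 -> match: F0=0 F1=0 F2=1; commitIndex=0
Op 3: F2 acks idx 1 -> match: F0=0 F1=0 F2=1; commitIndex=0
Op 4: F0 acks idx 1 -> match: F0=1 F1=0 F2=1; commitIndex=1
Op 5: F2 acks idx 1 -> match: F0=1 F1=0 F2=1; commitIndex=1
Op 6: append 3 -> log_len=4
Op 7: F2 acks idx 2 -> match: F0=1 F1=0 F2=2; commitIndex=1
Op 8: F2 acks idx 2 -> match: F0=1 F1=0 F2=2; commitIndex=1

Answer: 1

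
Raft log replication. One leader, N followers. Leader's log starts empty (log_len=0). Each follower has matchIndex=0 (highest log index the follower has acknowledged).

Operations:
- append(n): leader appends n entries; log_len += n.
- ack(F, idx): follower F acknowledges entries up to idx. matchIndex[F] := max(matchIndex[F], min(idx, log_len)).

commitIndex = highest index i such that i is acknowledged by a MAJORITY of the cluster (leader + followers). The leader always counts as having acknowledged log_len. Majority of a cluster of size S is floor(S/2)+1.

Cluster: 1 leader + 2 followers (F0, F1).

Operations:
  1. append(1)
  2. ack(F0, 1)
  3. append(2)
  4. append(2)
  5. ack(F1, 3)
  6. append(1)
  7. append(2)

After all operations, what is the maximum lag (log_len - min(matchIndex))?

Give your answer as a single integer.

Answer: 7

Derivation:
Op 1: append 1 -> log_len=1
Op 2: F0 acks idx 1 -> match: F0=1 F1=0; commitIndex=1
Op 3: append 2 -> log_len=3
Op 4: append 2 -> log_len=5
Op 5: F1 acks idx 3 -> match: F0=1 F1=3; commitIndex=3
Op 6: append 1 -> log_len=6
Op 7: append 2 -> log_len=8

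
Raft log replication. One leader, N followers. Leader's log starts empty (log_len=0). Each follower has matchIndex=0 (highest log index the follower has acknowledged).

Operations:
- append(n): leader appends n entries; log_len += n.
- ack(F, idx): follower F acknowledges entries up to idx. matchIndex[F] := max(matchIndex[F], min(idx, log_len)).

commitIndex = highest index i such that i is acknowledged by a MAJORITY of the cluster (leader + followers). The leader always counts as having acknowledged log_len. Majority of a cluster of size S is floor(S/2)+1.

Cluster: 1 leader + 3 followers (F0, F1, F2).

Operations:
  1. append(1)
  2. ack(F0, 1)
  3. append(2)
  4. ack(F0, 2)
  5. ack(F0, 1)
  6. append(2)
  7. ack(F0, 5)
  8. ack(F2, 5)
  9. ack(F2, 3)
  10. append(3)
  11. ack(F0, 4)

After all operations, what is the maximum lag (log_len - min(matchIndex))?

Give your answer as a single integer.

Answer: 8

Derivation:
Op 1: append 1 -> log_len=1
Op 2: F0 acks idx 1 -> match: F0=1 F1=0 F2=0; commitIndex=0
Op 3: append 2 -> log_len=3
Op 4: F0 acks idx 2 -> match: F0=2 F1=0 F2=0; commitIndex=0
Op 5: F0 acks idx 1 -> match: F0=2 F1=0 F2=0; commitIndex=0
Op 6: append 2 -> log_len=5
Op 7: F0 acks idx 5 -> match: F0=5 F1=0 F2=0; commitIndex=0
Op 8: F2 acks idx 5 -> match: F0=5 F1=0 F2=5; commitIndex=5
Op 9: F2 acks idx 3 -> match: F0=5 F1=0 F2=5; commitIndex=5
Op 10: append 3 -> log_len=8
Op 11: F0 acks idx 4 -> match: F0=5 F1=0 F2=5; commitIndex=5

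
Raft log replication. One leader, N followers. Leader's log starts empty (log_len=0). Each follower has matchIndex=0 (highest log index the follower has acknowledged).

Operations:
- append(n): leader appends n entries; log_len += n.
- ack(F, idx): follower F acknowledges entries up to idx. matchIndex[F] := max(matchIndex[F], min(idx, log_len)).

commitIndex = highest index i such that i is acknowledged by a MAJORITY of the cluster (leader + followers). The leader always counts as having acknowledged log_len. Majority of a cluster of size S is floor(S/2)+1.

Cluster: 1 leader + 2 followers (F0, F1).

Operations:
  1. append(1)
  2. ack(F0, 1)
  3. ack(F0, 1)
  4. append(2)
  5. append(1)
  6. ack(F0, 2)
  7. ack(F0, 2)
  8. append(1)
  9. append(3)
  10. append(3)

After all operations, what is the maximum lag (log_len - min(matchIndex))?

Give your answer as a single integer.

Op 1: append 1 -> log_len=1
Op 2: F0 acks idx 1 -> match: F0=1 F1=0; commitIndex=1
Op 3: F0 acks idx 1 -> match: F0=1 F1=0; commitIndex=1
Op 4: append 2 -> log_len=3
Op 5: append 1 -> log_len=4
Op 6: F0 acks idx 2 -> match: F0=2 F1=0; commitIndex=2
Op 7: F0 acks idx 2 -> match: F0=2 F1=0; commitIndex=2
Op 8: append 1 -> log_len=5
Op 9: append 3 -> log_len=8
Op 10: append 3 -> log_len=11

Answer: 11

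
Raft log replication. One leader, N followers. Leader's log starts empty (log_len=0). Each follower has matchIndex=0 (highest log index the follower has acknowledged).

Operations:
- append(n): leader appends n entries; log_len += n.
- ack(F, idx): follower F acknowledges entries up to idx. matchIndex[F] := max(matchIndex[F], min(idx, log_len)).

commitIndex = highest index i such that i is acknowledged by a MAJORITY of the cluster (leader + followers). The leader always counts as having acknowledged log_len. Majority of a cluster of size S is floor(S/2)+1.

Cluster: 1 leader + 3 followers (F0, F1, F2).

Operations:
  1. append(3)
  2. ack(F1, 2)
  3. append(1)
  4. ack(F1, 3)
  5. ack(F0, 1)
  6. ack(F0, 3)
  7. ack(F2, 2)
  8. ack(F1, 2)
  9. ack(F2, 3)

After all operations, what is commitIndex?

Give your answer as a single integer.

Op 1: append 3 -> log_len=3
Op 2: F1 acks idx 2 -> match: F0=0 F1=2 F2=0; commitIndex=0
Op 3: append 1 -> log_len=4
Op 4: F1 acks idx 3 -> match: F0=0 F1=3 F2=0; commitIndex=0
Op 5: F0 acks idx 1 -> match: F0=1 F1=3 F2=0; commitIndex=1
Op 6: F0 acks idx 3 -> match: F0=3 F1=3 F2=0; commitIndex=3
Op 7: F2 acks idx 2 -> match: F0=3 F1=3 F2=2; commitIndex=3
Op 8: F1 acks idx 2 -> match: F0=3 F1=3 F2=2; commitIndex=3
Op 9: F2 acks idx 3 -> match: F0=3 F1=3 F2=3; commitIndex=3

Answer: 3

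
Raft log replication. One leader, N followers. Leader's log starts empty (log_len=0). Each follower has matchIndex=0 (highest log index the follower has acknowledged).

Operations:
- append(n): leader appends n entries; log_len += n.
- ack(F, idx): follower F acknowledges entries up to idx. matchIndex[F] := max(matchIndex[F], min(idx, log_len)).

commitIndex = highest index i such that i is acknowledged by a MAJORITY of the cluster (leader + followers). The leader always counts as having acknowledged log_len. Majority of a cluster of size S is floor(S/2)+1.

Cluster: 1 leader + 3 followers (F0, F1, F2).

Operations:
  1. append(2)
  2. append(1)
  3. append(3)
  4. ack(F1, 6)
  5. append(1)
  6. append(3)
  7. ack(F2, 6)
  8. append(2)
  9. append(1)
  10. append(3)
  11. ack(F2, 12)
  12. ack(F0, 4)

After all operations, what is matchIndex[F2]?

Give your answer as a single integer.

Op 1: append 2 -> log_len=2
Op 2: append 1 -> log_len=3
Op 3: append 3 -> log_len=6
Op 4: F1 acks idx 6 -> match: F0=0 F1=6 F2=0; commitIndex=0
Op 5: append 1 -> log_len=7
Op 6: append 3 -> log_len=10
Op 7: F2 acks idx 6 -> match: F0=0 F1=6 F2=6; commitIndex=6
Op 8: append 2 -> log_len=12
Op 9: append 1 -> log_len=13
Op 10: append 3 -> log_len=16
Op 11: F2 acks idx 12 -> match: F0=0 F1=6 F2=12; commitIndex=6
Op 12: F0 acks idx 4 -> match: F0=4 F1=6 F2=12; commitIndex=6

Answer: 12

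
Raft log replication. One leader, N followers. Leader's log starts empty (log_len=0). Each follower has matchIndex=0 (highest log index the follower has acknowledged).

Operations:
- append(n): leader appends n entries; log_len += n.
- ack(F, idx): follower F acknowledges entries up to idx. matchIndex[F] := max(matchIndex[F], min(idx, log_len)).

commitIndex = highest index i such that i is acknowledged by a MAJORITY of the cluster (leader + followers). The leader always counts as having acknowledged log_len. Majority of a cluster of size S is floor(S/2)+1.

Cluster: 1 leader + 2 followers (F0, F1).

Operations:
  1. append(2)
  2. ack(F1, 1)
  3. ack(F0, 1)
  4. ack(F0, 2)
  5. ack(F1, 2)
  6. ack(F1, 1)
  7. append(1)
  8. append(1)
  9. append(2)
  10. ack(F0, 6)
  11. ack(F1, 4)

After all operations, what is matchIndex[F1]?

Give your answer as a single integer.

Answer: 4

Derivation:
Op 1: append 2 -> log_len=2
Op 2: F1 acks idx 1 -> match: F0=0 F1=1; commitIndex=1
Op 3: F0 acks idx 1 -> match: F0=1 F1=1; commitIndex=1
Op 4: F0 acks idx 2 -> match: F0=2 F1=1; commitIndex=2
Op 5: F1 acks idx 2 -> match: F0=2 F1=2; commitIndex=2
Op 6: F1 acks idx 1 -> match: F0=2 F1=2; commitIndex=2
Op 7: append 1 -> log_len=3
Op 8: append 1 -> log_len=4
Op 9: append 2 -> log_len=6
Op 10: F0 acks idx 6 -> match: F0=6 F1=2; commitIndex=6
Op 11: F1 acks idx 4 -> match: F0=6 F1=4; commitIndex=6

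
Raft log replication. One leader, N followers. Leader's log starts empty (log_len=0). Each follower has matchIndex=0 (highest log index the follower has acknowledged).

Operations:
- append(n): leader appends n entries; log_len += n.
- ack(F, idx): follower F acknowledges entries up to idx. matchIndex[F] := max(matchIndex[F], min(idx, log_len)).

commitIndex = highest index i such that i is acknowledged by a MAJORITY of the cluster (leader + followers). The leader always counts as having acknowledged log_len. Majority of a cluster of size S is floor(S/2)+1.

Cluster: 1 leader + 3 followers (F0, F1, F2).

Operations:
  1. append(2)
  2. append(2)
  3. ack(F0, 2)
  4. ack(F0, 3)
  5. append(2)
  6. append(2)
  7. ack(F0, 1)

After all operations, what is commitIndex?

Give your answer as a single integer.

Op 1: append 2 -> log_len=2
Op 2: append 2 -> log_len=4
Op 3: F0 acks idx 2 -> match: F0=2 F1=0 F2=0; commitIndex=0
Op 4: F0 acks idx 3 -> match: F0=3 F1=0 F2=0; commitIndex=0
Op 5: append 2 -> log_len=6
Op 6: append 2 -> log_len=8
Op 7: F0 acks idx 1 -> match: F0=3 F1=0 F2=0; commitIndex=0

Answer: 0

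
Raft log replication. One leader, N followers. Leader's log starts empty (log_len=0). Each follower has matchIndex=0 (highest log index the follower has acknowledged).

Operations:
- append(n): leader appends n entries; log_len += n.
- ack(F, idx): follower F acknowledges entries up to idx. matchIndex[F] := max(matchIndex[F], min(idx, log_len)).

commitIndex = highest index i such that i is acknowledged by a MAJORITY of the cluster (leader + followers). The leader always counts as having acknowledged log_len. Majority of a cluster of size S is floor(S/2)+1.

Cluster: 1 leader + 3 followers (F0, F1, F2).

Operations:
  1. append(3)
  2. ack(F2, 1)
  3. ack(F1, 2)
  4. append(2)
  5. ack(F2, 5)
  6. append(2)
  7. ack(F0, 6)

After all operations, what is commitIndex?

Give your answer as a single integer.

Answer: 5

Derivation:
Op 1: append 3 -> log_len=3
Op 2: F2 acks idx 1 -> match: F0=0 F1=0 F2=1; commitIndex=0
Op 3: F1 acks idx 2 -> match: F0=0 F1=2 F2=1; commitIndex=1
Op 4: append 2 -> log_len=5
Op 5: F2 acks idx 5 -> match: F0=0 F1=2 F2=5; commitIndex=2
Op 6: append 2 -> log_len=7
Op 7: F0 acks idx 6 -> match: F0=6 F1=2 F2=5; commitIndex=5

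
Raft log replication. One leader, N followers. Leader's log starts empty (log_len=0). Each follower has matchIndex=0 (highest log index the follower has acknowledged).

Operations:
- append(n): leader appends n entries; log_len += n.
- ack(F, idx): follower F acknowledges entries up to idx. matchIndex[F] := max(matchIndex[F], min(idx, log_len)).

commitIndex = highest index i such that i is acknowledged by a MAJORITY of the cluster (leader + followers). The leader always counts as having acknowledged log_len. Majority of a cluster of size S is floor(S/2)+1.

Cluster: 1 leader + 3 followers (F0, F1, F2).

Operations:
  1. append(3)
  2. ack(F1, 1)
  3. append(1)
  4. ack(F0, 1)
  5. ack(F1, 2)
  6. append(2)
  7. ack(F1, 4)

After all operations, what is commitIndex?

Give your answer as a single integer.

Op 1: append 3 -> log_len=3
Op 2: F1 acks idx 1 -> match: F0=0 F1=1 F2=0; commitIndex=0
Op 3: append 1 -> log_len=4
Op 4: F0 acks idx 1 -> match: F0=1 F1=1 F2=0; commitIndex=1
Op 5: F1 acks idx 2 -> match: F0=1 F1=2 F2=0; commitIndex=1
Op 6: append 2 -> log_len=6
Op 7: F1 acks idx 4 -> match: F0=1 F1=4 F2=0; commitIndex=1

Answer: 1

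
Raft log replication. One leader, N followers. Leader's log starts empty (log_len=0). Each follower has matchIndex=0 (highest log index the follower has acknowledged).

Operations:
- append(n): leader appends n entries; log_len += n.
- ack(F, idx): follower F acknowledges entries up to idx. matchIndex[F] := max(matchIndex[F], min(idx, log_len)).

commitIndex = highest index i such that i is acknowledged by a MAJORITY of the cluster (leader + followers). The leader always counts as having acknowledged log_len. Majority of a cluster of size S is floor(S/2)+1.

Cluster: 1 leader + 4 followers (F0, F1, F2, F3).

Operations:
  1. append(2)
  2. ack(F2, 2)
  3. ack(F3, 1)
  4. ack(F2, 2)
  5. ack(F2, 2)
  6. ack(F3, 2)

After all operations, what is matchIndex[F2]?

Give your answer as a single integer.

Op 1: append 2 -> log_len=2
Op 2: F2 acks idx 2 -> match: F0=0 F1=0 F2=2 F3=0; commitIndex=0
Op 3: F3 acks idx 1 -> match: F0=0 F1=0 F2=2 F3=1; commitIndex=1
Op 4: F2 acks idx 2 -> match: F0=0 F1=0 F2=2 F3=1; commitIndex=1
Op 5: F2 acks idx 2 -> match: F0=0 F1=0 F2=2 F3=1; commitIndex=1
Op 6: F3 acks idx 2 -> match: F0=0 F1=0 F2=2 F3=2; commitIndex=2

Answer: 2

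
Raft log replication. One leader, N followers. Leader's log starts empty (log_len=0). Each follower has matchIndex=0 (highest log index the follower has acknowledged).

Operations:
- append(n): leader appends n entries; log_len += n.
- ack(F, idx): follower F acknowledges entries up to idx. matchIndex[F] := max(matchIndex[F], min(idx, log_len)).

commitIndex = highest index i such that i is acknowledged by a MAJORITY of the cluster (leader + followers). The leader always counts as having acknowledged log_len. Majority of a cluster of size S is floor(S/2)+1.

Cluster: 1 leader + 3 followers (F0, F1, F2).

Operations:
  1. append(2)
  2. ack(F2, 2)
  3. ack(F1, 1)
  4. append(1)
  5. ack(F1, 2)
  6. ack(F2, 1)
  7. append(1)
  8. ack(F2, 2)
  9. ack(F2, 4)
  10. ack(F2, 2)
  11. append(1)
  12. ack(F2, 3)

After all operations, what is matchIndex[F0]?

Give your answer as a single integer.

Op 1: append 2 -> log_len=2
Op 2: F2 acks idx 2 -> match: F0=0 F1=0 F2=2; commitIndex=0
Op 3: F1 acks idx 1 -> match: F0=0 F1=1 F2=2; commitIndex=1
Op 4: append 1 -> log_len=3
Op 5: F1 acks idx 2 -> match: F0=0 F1=2 F2=2; commitIndex=2
Op 6: F2 acks idx 1 -> match: F0=0 F1=2 F2=2; commitIndex=2
Op 7: append 1 -> log_len=4
Op 8: F2 acks idx 2 -> match: F0=0 F1=2 F2=2; commitIndex=2
Op 9: F2 acks idx 4 -> match: F0=0 F1=2 F2=4; commitIndex=2
Op 10: F2 acks idx 2 -> match: F0=0 F1=2 F2=4; commitIndex=2
Op 11: append 1 -> log_len=5
Op 12: F2 acks idx 3 -> match: F0=0 F1=2 F2=4; commitIndex=2

Answer: 0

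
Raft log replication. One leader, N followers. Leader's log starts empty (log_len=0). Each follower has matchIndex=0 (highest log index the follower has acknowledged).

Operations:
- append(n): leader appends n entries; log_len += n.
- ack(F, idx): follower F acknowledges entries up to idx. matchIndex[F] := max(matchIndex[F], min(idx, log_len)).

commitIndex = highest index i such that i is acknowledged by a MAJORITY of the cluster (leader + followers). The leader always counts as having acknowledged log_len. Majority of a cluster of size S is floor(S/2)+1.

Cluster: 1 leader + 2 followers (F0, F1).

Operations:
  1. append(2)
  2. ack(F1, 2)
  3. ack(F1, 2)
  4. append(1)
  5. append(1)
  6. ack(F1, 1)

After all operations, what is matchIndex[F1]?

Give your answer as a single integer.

Answer: 2

Derivation:
Op 1: append 2 -> log_len=2
Op 2: F1 acks idx 2 -> match: F0=0 F1=2; commitIndex=2
Op 3: F1 acks idx 2 -> match: F0=0 F1=2; commitIndex=2
Op 4: append 1 -> log_len=3
Op 5: append 1 -> log_len=4
Op 6: F1 acks idx 1 -> match: F0=0 F1=2; commitIndex=2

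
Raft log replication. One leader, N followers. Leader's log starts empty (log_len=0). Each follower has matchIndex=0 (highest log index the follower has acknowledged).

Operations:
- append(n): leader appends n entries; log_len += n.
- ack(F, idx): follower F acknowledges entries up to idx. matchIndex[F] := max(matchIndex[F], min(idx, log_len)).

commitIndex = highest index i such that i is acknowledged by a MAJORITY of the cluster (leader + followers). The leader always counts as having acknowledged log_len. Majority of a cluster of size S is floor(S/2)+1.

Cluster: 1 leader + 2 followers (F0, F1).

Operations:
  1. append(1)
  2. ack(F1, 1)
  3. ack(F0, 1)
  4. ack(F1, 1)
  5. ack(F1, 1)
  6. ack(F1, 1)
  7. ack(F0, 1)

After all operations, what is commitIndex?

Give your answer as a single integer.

Answer: 1

Derivation:
Op 1: append 1 -> log_len=1
Op 2: F1 acks idx 1 -> match: F0=0 F1=1; commitIndex=1
Op 3: F0 acks idx 1 -> match: F0=1 F1=1; commitIndex=1
Op 4: F1 acks idx 1 -> match: F0=1 F1=1; commitIndex=1
Op 5: F1 acks idx 1 -> match: F0=1 F1=1; commitIndex=1
Op 6: F1 acks idx 1 -> match: F0=1 F1=1; commitIndex=1
Op 7: F0 acks idx 1 -> match: F0=1 F1=1; commitIndex=1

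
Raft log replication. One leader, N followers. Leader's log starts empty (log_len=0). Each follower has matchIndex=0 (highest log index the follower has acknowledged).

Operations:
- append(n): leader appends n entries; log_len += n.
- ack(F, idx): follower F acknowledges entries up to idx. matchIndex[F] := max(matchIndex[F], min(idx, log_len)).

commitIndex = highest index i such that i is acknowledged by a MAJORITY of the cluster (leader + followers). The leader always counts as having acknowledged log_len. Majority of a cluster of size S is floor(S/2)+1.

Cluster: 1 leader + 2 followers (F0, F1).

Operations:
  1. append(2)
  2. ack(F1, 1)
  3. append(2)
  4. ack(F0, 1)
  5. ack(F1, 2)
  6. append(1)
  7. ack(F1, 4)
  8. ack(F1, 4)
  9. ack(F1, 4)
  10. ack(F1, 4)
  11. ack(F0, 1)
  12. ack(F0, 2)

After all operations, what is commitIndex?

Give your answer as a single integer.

Answer: 4

Derivation:
Op 1: append 2 -> log_len=2
Op 2: F1 acks idx 1 -> match: F0=0 F1=1; commitIndex=1
Op 3: append 2 -> log_len=4
Op 4: F0 acks idx 1 -> match: F0=1 F1=1; commitIndex=1
Op 5: F1 acks idx 2 -> match: F0=1 F1=2; commitIndex=2
Op 6: append 1 -> log_len=5
Op 7: F1 acks idx 4 -> match: F0=1 F1=4; commitIndex=4
Op 8: F1 acks idx 4 -> match: F0=1 F1=4; commitIndex=4
Op 9: F1 acks idx 4 -> match: F0=1 F1=4; commitIndex=4
Op 10: F1 acks idx 4 -> match: F0=1 F1=4; commitIndex=4
Op 11: F0 acks idx 1 -> match: F0=1 F1=4; commitIndex=4
Op 12: F0 acks idx 2 -> match: F0=2 F1=4; commitIndex=4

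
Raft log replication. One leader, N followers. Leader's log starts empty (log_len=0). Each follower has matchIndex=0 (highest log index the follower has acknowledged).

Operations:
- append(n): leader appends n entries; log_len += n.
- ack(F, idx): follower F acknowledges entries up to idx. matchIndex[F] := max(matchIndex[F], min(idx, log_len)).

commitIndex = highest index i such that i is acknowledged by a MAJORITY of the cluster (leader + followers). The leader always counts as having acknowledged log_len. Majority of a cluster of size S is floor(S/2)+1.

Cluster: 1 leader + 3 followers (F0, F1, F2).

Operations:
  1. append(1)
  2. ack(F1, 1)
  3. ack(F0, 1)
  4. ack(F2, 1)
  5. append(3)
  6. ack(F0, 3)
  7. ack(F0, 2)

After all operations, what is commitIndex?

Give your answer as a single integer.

Op 1: append 1 -> log_len=1
Op 2: F1 acks idx 1 -> match: F0=0 F1=1 F2=0; commitIndex=0
Op 3: F0 acks idx 1 -> match: F0=1 F1=1 F2=0; commitIndex=1
Op 4: F2 acks idx 1 -> match: F0=1 F1=1 F2=1; commitIndex=1
Op 5: append 3 -> log_len=4
Op 6: F0 acks idx 3 -> match: F0=3 F1=1 F2=1; commitIndex=1
Op 7: F0 acks idx 2 -> match: F0=3 F1=1 F2=1; commitIndex=1

Answer: 1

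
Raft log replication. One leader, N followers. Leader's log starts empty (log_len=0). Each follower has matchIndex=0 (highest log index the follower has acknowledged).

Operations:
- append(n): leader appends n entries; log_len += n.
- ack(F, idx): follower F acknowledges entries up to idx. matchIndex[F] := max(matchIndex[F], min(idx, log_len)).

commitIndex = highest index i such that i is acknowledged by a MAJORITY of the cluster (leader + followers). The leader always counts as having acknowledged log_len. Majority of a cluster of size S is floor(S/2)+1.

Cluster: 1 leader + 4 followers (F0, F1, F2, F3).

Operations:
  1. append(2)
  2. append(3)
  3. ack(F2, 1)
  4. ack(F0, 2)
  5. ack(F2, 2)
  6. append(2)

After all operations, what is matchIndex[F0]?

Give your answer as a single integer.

Op 1: append 2 -> log_len=2
Op 2: append 3 -> log_len=5
Op 3: F2 acks idx 1 -> match: F0=0 F1=0 F2=1 F3=0; commitIndex=0
Op 4: F0 acks idx 2 -> match: F0=2 F1=0 F2=1 F3=0; commitIndex=1
Op 5: F2 acks idx 2 -> match: F0=2 F1=0 F2=2 F3=0; commitIndex=2
Op 6: append 2 -> log_len=7

Answer: 2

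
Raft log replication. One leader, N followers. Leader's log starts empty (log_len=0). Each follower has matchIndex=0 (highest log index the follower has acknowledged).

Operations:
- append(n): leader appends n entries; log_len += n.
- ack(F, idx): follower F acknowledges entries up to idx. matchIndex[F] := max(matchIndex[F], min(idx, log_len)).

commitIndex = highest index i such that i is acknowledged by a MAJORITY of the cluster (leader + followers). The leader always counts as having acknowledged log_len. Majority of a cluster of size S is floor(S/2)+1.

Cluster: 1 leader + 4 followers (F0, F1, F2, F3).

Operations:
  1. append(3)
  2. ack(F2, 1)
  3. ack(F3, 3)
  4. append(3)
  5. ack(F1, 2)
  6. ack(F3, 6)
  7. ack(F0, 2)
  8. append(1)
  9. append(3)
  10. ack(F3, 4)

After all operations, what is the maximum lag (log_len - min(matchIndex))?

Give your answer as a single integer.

Op 1: append 3 -> log_len=3
Op 2: F2 acks idx 1 -> match: F0=0 F1=0 F2=1 F3=0; commitIndex=0
Op 3: F3 acks idx 3 -> match: F0=0 F1=0 F2=1 F3=3; commitIndex=1
Op 4: append 3 -> log_len=6
Op 5: F1 acks idx 2 -> match: F0=0 F1=2 F2=1 F3=3; commitIndex=2
Op 6: F3 acks idx 6 -> match: F0=0 F1=2 F2=1 F3=6; commitIndex=2
Op 7: F0 acks idx 2 -> match: F0=2 F1=2 F2=1 F3=6; commitIndex=2
Op 8: append 1 -> log_len=7
Op 9: append 3 -> log_len=10
Op 10: F3 acks idx 4 -> match: F0=2 F1=2 F2=1 F3=6; commitIndex=2

Answer: 9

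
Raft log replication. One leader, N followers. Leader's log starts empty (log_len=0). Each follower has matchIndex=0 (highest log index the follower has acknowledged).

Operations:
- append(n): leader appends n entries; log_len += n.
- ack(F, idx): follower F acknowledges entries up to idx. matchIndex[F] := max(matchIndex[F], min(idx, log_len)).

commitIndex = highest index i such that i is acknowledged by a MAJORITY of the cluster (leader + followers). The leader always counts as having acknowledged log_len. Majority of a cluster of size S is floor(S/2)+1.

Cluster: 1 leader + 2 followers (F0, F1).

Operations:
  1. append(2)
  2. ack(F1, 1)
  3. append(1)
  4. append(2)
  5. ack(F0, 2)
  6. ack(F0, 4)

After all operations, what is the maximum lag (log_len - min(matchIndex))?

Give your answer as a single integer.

Answer: 4

Derivation:
Op 1: append 2 -> log_len=2
Op 2: F1 acks idx 1 -> match: F0=0 F1=1; commitIndex=1
Op 3: append 1 -> log_len=3
Op 4: append 2 -> log_len=5
Op 5: F0 acks idx 2 -> match: F0=2 F1=1; commitIndex=2
Op 6: F0 acks idx 4 -> match: F0=4 F1=1; commitIndex=4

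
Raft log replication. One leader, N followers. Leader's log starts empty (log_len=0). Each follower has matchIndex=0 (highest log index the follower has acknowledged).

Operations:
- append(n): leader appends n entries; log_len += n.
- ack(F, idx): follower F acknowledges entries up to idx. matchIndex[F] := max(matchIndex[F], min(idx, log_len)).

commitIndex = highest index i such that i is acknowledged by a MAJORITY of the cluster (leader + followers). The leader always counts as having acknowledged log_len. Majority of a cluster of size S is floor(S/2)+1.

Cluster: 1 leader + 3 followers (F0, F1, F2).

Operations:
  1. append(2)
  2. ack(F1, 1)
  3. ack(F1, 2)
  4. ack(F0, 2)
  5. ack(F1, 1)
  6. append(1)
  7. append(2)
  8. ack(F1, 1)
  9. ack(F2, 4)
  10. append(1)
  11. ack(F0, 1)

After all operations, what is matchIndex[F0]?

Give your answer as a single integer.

Op 1: append 2 -> log_len=2
Op 2: F1 acks idx 1 -> match: F0=0 F1=1 F2=0; commitIndex=0
Op 3: F1 acks idx 2 -> match: F0=0 F1=2 F2=0; commitIndex=0
Op 4: F0 acks idx 2 -> match: F0=2 F1=2 F2=0; commitIndex=2
Op 5: F1 acks idx 1 -> match: F0=2 F1=2 F2=0; commitIndex=2
Op 6: append 1 -> log_len=3
Op 7: append 2 -> log_len=5
Op 8: F1 acks idx 1 -> match: F0=2 F1=2 F2=0; commitIndex=2
Op 9: F2 acks idx 4 -> match: F0=2 F1=2 F2=4; commitIndex=2
Op 10: append 1 -> log_len=6
Op 11: F0 acks idx 1 -> match: F0=2 F1=2 F2=4; commitIndex=2

Answer: 2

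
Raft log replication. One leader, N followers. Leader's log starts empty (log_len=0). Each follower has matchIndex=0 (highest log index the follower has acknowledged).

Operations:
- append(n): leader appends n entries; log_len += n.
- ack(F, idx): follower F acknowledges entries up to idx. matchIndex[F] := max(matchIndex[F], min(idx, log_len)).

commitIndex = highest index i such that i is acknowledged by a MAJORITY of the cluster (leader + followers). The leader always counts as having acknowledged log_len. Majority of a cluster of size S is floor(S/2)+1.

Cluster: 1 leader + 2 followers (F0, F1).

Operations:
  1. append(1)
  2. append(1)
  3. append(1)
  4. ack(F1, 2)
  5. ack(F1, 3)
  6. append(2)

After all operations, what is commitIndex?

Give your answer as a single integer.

Answer: 3

Derivation:
Op 1: append 1 -> log_len=1
Op 2: append 1 -> log_len=2
Op 3: append 1 -> log_len=3
Op 4: F1 acks idx 2 -> match: F0=0 F1=2; commitIndex=2
Op 5: F1 acks idx 3 -> match: F0=0 F1=3; commitIndex=3
Op 6: append 2 -> log_len=5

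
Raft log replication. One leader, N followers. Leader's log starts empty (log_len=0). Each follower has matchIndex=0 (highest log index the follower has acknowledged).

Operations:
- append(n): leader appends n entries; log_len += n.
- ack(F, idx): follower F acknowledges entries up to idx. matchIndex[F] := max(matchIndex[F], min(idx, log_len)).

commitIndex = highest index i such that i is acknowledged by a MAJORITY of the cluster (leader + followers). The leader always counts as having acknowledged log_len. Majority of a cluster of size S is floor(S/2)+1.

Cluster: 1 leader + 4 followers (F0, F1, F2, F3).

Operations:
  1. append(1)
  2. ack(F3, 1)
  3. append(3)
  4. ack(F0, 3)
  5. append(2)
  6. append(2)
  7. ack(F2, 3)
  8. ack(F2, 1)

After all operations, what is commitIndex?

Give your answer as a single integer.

Op 1: append 1 -> log_len=1
Op 2: F3 acks idx 1 -> match: F0=0 F1=0 F2=0 F3=1; commitIndex=0
Op 3: append 3 -> log_len=4
Op 4: F0 acks idx 3 -> match: F0=3 F1=0 F2=0 F3=1; commitIndex=1
Op 5: append 2 -> log_len=6
Op 6: append 2 -> log_len=8
Op 7: F2 acks idx 3 -> match: F0=3 F1=0 F2=3 F3=1; commitIndex=3
Op 8: F2 acks idx 1 -> match: F0=3 F1=0 F2=3 F3=1; commitIndex=3

Answer: 3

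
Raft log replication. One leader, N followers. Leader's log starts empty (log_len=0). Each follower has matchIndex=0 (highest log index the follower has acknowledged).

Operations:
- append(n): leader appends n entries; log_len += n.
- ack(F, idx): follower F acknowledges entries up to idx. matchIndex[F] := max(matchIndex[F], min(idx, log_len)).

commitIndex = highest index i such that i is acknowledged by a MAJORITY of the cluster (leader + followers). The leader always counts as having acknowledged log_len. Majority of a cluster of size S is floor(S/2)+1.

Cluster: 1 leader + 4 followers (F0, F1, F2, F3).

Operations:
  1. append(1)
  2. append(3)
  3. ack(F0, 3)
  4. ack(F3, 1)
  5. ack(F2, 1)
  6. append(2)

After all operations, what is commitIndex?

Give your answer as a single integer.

Answer: 1

Derivation:
Op 1: append 1 -> log_len=1
Op 2: append 3 -> log_len=4
Op 3: F0 acks idx 3 -> match: F0=3 F1=0 F2=0 F3=0; commitIndex=0
Op 4: F3 acks idx 1 -> match: F0=3 F1=0 F2=0 F3=1; commitIndex=1
Op 5: F2 acks idx 1 -> match: F0=3 F1=0 F2=1 F3=1; commitIndex=1
Op 6: append 2 -> log_len=6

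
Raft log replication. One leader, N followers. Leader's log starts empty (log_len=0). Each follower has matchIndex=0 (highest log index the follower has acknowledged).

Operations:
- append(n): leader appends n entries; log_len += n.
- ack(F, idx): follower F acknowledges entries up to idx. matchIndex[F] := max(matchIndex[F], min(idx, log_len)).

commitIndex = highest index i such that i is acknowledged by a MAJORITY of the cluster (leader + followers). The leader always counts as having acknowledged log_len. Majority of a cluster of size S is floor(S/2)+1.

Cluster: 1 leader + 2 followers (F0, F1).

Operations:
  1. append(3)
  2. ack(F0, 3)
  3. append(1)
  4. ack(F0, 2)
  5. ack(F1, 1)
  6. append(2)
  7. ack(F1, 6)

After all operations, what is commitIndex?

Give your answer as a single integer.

Op 1: append 3 -> log_len=3
Op 2: F0 acks idx 3 -> match: F0=3 F1=0; commitIndex=3
Op 3: append 1 -> log_len=4
Op 4: F0 acks idx 2 -> match: F0=3 F1=0; commitIndex=3
Op 5: F1 acks idx 1 -> match: F0=3 F1=1; commitIndex=3
Op 6: append 2 -> log_len=6
Op 7: F1 acks idx 6 -> match: F0=3 F1=6; commitIndex=6

Answer: 6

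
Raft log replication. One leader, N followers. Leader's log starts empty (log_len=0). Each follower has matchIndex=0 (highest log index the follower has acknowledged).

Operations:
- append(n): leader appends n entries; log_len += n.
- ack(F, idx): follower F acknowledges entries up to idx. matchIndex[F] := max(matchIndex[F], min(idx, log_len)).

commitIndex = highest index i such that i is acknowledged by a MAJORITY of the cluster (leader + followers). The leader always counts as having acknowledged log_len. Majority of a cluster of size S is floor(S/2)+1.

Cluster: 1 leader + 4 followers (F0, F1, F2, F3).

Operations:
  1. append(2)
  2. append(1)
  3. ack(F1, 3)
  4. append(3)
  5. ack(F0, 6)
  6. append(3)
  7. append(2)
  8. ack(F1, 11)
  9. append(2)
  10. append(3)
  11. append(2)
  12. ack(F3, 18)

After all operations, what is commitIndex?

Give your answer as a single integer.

Op 1: append 2 -> log_len=2
Op 2: append 1 -> log_len=3
Op 3: F1 acks idx 3 -> match: F0=0 F1=3 F2=0 F3=0; commitIndex=0
Op 4: append 3 -> log_len=6
Op 5: F0 acks idx 6 -> match: F0=6 F1=3 F2=0 F3=0; commitIndex=3
Op 6: append 3 -> log_len=9
Op 7: append 2 -> log_len=11
Op 8: F1 acks idx 11 -> match: F0=6 F1=11 F2=0 F3=0; commitIndex=6
Op 9: append 2 -> log_len=13
Op 10: append 3 -> log_len=16
Op 11: append 2 -> log_len=18
Op 12: F3 acks idx 18 -> match: F0=6 F1=11 F2=0 F3=18; commitIndex=11

Answer: 11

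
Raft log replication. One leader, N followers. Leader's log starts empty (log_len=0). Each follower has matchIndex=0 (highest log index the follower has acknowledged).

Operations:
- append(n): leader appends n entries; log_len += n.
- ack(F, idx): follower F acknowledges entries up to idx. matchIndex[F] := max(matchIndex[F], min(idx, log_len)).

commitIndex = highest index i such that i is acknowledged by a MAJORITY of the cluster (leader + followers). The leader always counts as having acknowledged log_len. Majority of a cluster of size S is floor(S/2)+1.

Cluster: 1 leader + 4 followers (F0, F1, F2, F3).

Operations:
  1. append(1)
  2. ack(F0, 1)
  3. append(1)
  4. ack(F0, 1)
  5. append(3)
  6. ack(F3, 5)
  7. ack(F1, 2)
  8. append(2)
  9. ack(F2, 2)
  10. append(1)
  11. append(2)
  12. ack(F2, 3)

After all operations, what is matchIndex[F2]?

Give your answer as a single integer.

Op 1: append 1 -> log_len=1
Op 2: F0 acks idx 1 -> match: F0=1 F1=0 F2=0 F3=0; commitIndex=0
Op 3: append 1 -> log_len=2
Op 4: F0 acks idx 1 -> match: F0=1 F1=0 F2=0 F3=0; commitIndex=0
Op 5: append 3 -> log_len=5
Op 6: F3 acks idx 5 -> match: F0=1 F1=0 F2=0 F3=5; commitIndex=1
Op 7: F1 acks idx 2 -> match: F0=1 F1=2 F2=0 F3=5; commitIndex=2
Op 8: append 2 -> log_len=7
Op 9: F2 acks idx 2 -> match: F0=1 F1=2 F2=2 F3=5; commitIndex=2
Op 10: append 1 -> log_len=8
Op 11: append 2 -> log_len=10
Op 12: F2 acks idx 3 -> match: F0=1 F1=2 F2=3 F3=5; commitIndex=3

Answer: 3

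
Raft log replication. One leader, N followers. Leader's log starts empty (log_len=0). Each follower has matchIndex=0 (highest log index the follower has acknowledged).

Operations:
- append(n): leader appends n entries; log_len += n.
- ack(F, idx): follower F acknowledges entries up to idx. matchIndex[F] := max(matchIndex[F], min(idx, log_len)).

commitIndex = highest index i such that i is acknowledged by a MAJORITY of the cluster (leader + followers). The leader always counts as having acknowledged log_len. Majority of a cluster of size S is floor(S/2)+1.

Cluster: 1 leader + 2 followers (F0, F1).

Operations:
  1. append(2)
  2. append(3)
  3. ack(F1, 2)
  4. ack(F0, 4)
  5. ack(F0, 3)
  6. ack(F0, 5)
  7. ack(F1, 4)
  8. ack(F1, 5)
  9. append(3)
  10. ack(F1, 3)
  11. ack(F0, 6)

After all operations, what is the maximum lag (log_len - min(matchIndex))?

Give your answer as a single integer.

Answer: 3

Derivation:
Op 1: append 2 -> log_len=2
Op 2: append 3 -> log_len=5
Op 3: F1 acks idx 2 -> match: F0=0 F1=2; commitIndex=2
Op 4: F0 acks idx 4 -> match: F0=4 F1=2; commitIndex=4
Op 5: F0 acks idx 3 -> match: F0=4 F1=2; commitIndex=4
Op 6: F0 acks idx 5 -> match: F0=5 F1=2; commitIndex=5
Op 7: F1 acks idx 4 -> match: F0=5 F1=4; commitIndex=5
Op 8: F1 acks idx 5 -> match: F0=5 F1=5; commitIndex=5
Op 9: append 3 -> log_len=8
Op 10: F1 acks idx 3 -> match: F0=5 F1=5; commitIndex=5
Op 11: F0 acks idx 6 -> match: F0=6 F1=5; commitIndex=6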